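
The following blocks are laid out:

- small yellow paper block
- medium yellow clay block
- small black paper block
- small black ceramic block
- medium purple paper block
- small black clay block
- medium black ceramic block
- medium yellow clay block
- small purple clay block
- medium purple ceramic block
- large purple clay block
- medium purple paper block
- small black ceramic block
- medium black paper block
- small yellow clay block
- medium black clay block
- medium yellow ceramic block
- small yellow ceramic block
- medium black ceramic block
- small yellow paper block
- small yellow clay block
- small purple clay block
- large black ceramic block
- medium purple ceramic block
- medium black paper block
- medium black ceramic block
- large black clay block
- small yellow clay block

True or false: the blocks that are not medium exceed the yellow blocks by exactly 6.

There are 15 blocks that are not medium.
There are 9 yellow blocks.
The claim requires 15 − 9 (= 6) to equal 6, which holds.

True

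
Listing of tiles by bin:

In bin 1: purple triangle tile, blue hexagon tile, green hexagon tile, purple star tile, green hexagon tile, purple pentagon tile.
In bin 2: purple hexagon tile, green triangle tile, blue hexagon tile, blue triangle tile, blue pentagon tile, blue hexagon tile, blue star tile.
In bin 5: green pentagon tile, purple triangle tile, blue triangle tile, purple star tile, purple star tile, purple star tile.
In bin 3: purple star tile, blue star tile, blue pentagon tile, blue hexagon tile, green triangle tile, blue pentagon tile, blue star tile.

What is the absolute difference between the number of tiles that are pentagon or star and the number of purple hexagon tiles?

tiles that are pentagon or star: 13. purple hexagon tiles: 1.
|13 − 1| = 13 − 1 = 12.

12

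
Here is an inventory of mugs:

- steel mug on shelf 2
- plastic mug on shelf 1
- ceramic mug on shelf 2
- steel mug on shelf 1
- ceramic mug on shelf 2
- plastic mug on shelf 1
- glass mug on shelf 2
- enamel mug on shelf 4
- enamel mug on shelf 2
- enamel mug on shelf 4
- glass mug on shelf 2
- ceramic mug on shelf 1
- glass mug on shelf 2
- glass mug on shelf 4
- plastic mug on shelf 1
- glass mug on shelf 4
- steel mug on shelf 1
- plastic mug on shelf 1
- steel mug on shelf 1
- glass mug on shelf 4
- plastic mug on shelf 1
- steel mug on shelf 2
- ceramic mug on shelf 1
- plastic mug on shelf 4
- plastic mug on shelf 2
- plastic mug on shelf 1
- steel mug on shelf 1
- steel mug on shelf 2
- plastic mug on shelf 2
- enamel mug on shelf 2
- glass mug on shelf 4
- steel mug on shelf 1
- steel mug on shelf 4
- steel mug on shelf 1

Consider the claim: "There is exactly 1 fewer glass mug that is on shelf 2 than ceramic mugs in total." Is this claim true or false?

There are 3 glass mugs on shelf 2.
There are 4 ceramic mugs.
The claim requires 4 − 3 (= 1) to equal 1, which holds.

True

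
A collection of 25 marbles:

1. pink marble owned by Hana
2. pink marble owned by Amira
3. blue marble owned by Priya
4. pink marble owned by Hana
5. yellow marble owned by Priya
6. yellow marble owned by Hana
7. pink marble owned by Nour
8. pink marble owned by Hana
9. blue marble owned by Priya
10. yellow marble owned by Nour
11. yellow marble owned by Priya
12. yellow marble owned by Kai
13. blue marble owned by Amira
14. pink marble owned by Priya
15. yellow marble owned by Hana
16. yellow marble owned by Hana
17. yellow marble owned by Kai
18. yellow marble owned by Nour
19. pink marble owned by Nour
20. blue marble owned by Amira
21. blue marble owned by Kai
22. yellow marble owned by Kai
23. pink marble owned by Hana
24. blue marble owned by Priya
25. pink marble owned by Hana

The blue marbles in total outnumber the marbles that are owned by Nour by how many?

blue marbles: 6.
marbles owned by Nour: 4.
6 − 4 = 2.

2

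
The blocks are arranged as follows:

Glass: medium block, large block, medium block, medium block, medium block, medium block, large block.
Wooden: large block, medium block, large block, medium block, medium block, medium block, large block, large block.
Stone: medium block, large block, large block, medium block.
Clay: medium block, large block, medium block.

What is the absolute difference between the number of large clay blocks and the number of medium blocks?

12

large clay blocks: 1. medium blocks: 13.
|1 − 13| = 13 − 1 = 12.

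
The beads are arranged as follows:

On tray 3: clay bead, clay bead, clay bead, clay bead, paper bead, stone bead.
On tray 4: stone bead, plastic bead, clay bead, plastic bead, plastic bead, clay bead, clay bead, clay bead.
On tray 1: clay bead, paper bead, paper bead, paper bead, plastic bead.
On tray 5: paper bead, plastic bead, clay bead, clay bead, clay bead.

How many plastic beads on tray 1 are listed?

1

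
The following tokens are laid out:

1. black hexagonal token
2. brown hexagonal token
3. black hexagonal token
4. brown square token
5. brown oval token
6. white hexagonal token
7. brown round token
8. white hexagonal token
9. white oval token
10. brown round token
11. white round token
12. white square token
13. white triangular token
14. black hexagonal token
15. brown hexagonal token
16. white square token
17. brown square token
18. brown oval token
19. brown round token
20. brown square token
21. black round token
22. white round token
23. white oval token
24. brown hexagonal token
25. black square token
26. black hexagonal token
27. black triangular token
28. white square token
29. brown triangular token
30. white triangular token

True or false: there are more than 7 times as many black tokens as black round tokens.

False

|black tokens| = 7.
|black round tokens| = 1.
The claim requires 7 > 7 × 1 = 7, which does not hold.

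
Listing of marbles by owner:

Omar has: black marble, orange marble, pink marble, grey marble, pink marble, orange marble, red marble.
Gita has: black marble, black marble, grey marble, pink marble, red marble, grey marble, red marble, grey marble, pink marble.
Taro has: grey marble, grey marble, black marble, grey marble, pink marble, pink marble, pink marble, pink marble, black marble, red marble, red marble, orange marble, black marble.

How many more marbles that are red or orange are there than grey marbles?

marbles that are red or orange: 8.
grey marbles: 7.
8 − 7 = 1.

1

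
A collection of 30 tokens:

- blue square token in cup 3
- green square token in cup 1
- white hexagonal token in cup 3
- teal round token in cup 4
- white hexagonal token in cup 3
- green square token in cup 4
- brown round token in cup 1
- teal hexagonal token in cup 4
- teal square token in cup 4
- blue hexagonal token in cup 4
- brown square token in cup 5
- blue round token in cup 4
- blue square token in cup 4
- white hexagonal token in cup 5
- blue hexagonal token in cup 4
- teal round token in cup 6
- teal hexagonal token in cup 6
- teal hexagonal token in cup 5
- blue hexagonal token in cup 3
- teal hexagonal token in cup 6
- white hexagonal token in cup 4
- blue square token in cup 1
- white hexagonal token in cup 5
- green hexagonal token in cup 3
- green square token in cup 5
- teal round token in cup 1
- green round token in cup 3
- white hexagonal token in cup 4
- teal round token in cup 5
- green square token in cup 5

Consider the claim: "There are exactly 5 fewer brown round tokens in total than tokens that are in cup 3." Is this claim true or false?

brown round tokens: 1.
tokens in cup 3: 6.
The claim requires 6 − 1 (= 5) to equal 5, which holds.

True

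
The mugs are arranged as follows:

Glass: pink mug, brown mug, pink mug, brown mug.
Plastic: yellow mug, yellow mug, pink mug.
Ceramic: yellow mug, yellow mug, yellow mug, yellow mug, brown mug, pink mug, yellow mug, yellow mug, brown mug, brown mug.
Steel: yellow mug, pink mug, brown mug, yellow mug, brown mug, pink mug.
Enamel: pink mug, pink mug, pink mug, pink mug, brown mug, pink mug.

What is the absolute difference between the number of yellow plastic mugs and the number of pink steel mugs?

0

yellow plastic mugs: 2. pink steel mugs: 2.
|2 − 2| = 2 − 2 = 0.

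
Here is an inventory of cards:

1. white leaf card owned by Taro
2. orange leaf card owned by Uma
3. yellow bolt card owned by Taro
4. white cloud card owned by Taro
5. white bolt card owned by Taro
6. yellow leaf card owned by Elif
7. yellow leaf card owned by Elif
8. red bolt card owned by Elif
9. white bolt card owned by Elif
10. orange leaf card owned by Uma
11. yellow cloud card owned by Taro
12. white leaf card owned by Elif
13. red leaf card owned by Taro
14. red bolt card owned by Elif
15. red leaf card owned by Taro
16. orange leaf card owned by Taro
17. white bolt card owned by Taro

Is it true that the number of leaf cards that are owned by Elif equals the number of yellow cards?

False

|leaf cards owned by Elif| = 3.
|yellow cards| = 4.
The claim requires 3 = 4, which does not hold.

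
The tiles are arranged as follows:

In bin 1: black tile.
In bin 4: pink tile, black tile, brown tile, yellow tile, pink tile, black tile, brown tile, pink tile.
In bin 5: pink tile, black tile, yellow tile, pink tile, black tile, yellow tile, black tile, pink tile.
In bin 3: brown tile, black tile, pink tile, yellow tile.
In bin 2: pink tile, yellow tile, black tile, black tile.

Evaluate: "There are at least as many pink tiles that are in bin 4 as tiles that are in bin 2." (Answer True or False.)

There are 3 pink tiles in bin 4.
There are 4 tiles in bin 2.
The claim requires 3 ≥ 4, which does not hold.

False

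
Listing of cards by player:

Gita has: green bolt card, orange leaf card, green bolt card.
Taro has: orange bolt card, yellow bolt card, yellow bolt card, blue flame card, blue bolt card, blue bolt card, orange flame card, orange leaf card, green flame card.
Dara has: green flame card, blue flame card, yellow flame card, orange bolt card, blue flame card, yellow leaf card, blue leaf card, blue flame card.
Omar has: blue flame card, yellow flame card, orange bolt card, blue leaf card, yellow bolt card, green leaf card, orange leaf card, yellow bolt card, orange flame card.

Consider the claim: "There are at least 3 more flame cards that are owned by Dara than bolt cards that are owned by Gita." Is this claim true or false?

True

|flame cards owned by Dara| = 5.
|bolt cards owned by Gita| = 2.
The claim requires 5 − 2 = 3 ≥ 3, which holds.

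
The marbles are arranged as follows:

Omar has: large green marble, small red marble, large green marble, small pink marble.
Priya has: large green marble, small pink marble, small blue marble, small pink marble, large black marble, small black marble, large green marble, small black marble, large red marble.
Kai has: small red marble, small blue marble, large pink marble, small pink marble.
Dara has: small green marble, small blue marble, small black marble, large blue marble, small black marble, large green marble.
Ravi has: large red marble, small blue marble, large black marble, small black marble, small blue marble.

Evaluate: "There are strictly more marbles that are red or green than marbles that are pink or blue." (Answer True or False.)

There are 10 marbles that are red or green.
There are 11 marbles that are pink or blue.
The claim requires 10 > 11, which does not hold.

False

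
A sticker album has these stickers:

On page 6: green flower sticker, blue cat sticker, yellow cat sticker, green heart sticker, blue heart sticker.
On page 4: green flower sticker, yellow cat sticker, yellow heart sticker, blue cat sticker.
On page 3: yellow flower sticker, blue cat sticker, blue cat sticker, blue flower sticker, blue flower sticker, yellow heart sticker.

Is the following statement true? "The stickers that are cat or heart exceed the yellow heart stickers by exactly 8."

|stickers that are cat or heart| = 10.
|yellow heart stickers| = 2.
The claim requires 10 − 2 (= 8) to equal 8, which holds.

True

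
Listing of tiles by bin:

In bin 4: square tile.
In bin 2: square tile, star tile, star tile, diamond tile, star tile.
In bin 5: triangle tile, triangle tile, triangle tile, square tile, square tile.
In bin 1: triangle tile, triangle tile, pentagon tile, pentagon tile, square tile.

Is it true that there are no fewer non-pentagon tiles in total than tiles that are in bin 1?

True

|non-pentagon tiles| = 14.
|tiles in bin 1| = 5.
The claim requires 14 ≥ 5, which holds.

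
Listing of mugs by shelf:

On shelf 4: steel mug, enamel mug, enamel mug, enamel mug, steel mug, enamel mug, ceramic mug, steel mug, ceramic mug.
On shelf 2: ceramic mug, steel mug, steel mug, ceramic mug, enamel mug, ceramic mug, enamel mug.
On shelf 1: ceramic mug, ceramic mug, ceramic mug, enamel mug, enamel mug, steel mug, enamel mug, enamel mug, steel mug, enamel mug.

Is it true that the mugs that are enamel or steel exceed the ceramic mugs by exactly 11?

mugs that are enamel or steel: 18.
ceramic mugs: 8.
The claim requires 18 − 8 (= 10) to equal 11, which does not hold.

False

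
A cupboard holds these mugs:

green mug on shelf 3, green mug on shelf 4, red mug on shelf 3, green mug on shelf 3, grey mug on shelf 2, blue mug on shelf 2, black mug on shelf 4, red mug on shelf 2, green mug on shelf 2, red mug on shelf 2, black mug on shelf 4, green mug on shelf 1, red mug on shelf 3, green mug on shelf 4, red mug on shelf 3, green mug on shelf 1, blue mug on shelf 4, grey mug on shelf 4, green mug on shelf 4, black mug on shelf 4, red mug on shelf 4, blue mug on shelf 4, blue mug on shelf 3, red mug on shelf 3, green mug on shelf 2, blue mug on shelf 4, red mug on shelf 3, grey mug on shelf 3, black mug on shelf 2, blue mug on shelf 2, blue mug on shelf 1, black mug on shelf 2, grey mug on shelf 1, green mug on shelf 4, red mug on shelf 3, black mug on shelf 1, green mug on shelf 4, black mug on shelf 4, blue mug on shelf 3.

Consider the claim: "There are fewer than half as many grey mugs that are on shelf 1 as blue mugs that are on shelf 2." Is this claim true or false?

False

There is 1 grey mug on shelf 1.
There are 2 blue mugs on shelf 2.
The claim requires 2 × 1 = 2 < 2, which does not hold.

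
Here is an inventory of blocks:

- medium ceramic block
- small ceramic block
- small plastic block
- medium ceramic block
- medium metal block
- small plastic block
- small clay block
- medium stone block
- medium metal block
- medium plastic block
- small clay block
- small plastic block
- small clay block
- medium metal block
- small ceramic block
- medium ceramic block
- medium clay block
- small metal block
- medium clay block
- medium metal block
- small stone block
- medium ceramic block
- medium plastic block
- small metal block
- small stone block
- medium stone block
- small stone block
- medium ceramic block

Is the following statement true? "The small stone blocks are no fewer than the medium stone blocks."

True

small stone blocks: 3.
medium stone blocks: 2.
The claim requires 3 ≥ 2, which holds.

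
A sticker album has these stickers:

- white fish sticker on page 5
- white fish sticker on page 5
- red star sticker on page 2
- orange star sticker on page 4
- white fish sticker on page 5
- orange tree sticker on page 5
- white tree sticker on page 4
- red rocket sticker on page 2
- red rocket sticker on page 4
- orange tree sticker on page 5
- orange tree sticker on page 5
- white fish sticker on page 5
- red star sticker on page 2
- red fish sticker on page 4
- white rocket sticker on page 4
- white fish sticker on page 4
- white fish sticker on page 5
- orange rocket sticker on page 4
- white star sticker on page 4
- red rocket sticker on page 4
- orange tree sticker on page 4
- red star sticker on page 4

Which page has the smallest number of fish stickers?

Counts by page (restricted to fish stickers): page 5→5, page 4→2, page 2→0.
The minimum is 0, held uniquely by page 2.

page 2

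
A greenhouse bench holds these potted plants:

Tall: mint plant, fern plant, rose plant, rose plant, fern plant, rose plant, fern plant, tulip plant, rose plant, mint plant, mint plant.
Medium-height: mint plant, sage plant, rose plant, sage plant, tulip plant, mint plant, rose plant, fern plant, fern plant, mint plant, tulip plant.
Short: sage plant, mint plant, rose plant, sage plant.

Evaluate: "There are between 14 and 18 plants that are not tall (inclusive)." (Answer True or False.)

True

|plants that are not tall| = 15.
The claim requires 14 ≤ 15 ≤ 18, which holds.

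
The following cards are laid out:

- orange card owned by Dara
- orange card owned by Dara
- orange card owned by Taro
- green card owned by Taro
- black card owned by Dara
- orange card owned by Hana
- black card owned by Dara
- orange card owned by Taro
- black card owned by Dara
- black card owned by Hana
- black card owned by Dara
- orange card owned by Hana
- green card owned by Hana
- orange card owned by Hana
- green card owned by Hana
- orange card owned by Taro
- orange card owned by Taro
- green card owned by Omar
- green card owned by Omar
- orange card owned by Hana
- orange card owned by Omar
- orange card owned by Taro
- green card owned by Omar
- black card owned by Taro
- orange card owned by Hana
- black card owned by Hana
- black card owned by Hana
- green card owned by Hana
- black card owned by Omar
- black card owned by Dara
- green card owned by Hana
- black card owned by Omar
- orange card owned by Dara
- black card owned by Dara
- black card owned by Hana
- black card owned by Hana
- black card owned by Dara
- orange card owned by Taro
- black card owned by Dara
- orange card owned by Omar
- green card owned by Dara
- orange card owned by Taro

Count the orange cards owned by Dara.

3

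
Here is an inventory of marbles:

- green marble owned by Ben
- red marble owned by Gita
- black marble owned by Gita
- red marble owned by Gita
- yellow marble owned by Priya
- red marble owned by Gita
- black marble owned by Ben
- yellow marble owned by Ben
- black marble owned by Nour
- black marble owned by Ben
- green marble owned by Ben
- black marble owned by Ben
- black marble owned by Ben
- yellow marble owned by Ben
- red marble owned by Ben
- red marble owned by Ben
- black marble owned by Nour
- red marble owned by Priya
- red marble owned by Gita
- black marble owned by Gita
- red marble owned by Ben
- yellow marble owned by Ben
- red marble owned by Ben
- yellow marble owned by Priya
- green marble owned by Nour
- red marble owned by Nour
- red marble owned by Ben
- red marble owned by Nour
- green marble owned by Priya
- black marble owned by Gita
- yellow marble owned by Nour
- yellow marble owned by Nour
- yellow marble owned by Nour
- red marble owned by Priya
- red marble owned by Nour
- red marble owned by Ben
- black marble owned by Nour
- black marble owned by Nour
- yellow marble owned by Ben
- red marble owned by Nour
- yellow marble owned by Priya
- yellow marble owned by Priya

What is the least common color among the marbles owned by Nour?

green

Counts by color (restricted to marbles owned by Nour): red 4, black 4, yellow 3, green 1.
The minimum is 1, held uniquely by green.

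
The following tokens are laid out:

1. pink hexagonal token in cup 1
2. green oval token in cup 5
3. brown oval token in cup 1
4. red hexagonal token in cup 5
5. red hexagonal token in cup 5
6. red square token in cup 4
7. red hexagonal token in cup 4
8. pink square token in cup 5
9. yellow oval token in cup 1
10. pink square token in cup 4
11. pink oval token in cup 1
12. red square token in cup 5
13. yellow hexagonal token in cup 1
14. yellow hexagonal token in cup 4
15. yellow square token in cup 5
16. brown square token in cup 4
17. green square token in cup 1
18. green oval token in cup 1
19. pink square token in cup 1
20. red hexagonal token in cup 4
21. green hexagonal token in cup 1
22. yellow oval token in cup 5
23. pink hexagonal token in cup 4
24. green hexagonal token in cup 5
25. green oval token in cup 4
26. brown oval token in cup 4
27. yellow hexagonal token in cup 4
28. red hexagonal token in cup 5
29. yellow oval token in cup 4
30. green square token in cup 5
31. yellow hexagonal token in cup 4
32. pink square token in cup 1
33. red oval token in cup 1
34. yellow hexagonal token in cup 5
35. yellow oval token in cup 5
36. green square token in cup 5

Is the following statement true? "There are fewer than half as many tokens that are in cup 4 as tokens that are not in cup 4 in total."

False

|tokens in cup 4| = 12.
|tokens that are not in cup 4| = 24.
The claim requires 2 × 12 = 24 < 24, which does not hold.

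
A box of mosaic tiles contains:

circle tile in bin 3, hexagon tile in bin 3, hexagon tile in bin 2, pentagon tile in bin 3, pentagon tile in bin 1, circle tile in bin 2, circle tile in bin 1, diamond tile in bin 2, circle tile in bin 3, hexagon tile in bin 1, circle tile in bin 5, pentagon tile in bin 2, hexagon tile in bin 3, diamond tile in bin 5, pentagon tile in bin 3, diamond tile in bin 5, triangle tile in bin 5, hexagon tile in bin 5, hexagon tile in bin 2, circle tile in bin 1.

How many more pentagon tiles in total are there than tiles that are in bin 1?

pentagon tiles: 4.
tiles in bin 1: 4.
4 − 4 = 0.

0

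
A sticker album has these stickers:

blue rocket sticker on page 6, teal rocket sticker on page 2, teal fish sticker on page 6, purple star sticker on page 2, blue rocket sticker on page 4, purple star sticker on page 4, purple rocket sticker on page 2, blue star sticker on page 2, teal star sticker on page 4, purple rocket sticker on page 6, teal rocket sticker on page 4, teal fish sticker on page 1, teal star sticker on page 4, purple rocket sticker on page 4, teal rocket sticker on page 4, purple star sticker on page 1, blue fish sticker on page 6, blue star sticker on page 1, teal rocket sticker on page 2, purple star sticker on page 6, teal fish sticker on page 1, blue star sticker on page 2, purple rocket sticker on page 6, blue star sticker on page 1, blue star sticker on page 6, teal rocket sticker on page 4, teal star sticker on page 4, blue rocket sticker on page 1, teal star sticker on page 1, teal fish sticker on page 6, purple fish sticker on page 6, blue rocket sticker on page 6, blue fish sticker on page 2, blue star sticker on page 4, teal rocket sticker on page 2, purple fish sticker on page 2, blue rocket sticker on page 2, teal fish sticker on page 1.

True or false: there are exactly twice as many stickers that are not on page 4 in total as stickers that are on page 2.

|stickers that are not on page 4| = 28.
|stickers on page 2| = 10.
The claim requires 28 = 2 × 10 = 20, which does not hold.

False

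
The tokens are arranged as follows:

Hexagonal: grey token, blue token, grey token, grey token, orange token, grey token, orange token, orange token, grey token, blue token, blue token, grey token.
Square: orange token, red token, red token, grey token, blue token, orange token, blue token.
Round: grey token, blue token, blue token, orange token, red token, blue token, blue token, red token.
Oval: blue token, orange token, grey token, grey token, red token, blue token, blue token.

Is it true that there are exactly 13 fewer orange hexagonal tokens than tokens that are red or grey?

|orange hexagonal tokens| = 3.
|tokens that are red or grey| = 15.
The claim requires 15 − 3 (= 12) to equal 13, which does not hold.

False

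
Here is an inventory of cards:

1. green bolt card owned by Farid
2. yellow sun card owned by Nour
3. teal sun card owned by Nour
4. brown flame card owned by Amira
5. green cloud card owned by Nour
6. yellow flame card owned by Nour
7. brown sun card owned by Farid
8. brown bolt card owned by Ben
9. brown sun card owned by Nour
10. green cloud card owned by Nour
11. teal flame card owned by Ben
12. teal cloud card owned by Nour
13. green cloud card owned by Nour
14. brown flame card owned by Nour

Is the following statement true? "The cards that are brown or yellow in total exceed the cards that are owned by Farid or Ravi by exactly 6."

False

cards that are brown or yellow: 7.
cards owned by Farid or Ravi: 2.
The claim requires 7 − 2 (= 5) to equal 6, which does not hold.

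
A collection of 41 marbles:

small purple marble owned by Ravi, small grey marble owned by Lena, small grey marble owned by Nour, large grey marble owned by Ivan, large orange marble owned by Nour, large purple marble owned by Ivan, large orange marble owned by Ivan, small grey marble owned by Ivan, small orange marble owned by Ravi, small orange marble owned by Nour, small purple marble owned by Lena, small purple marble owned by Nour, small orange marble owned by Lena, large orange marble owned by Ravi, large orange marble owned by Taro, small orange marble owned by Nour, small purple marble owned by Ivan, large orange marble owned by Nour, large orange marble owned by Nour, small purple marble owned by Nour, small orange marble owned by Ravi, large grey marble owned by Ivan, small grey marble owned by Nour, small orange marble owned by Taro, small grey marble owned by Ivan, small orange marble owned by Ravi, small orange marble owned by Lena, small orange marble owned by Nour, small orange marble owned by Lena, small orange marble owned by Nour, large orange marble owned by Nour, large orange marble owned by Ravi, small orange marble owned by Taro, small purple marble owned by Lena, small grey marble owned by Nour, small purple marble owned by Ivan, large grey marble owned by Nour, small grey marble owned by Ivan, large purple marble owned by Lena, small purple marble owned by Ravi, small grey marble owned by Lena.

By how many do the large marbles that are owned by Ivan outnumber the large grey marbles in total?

1

large marbles owned by Ivan: 4.
large grey marbles: 3.
4 − 3 = 1.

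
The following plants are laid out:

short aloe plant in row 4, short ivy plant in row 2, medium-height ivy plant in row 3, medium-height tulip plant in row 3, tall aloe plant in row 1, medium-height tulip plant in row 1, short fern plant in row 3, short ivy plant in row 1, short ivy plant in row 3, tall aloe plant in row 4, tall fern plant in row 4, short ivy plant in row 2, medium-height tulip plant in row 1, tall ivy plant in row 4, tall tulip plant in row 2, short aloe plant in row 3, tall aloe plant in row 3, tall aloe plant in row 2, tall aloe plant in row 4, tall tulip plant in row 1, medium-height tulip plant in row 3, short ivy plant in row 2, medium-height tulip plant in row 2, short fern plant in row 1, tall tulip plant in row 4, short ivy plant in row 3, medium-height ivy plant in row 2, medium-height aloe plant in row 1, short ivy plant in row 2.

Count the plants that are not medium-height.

Total plants: 29; with the excluded value: 8; remaining 29 − 8 = 21.

21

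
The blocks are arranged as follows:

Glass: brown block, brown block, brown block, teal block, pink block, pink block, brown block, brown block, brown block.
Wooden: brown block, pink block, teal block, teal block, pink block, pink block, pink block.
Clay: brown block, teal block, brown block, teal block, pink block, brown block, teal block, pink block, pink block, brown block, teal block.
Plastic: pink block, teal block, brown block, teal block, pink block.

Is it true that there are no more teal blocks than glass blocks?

True

teal blocks: 9.
glass blocks: 9.
The claim requires 9 ≤ 9, which holds.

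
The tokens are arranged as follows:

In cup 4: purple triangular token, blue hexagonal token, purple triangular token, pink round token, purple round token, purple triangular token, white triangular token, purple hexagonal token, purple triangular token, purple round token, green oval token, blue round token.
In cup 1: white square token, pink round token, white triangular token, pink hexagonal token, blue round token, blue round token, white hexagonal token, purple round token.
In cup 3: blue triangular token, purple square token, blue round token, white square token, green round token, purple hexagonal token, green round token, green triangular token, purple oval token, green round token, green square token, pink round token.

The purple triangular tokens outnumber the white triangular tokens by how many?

2

purple triangular tokens: 4.
white triangular tokens: 2.
4 − 2 = 2.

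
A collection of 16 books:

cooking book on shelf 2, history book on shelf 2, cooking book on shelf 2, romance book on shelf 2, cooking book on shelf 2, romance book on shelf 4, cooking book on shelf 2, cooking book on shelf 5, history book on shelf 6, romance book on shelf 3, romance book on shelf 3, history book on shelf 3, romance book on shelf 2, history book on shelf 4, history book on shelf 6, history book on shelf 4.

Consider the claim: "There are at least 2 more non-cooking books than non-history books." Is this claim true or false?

There are 11 non-cooking books.
There are 10 non-history books.
The claim requires 11 − 10 = 1 ≥ 2, which does not hold.

False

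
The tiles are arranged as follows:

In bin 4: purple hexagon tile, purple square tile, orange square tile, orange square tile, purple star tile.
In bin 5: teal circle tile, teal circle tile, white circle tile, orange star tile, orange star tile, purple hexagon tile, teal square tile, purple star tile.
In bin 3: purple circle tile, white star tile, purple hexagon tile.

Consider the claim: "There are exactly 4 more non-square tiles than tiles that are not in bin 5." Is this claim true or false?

|non-square tiles| = 12.
|tiles that are not in bin 5| = 8.
The claim requires 12 − 8 (= 4) to equal 4, which holds.

True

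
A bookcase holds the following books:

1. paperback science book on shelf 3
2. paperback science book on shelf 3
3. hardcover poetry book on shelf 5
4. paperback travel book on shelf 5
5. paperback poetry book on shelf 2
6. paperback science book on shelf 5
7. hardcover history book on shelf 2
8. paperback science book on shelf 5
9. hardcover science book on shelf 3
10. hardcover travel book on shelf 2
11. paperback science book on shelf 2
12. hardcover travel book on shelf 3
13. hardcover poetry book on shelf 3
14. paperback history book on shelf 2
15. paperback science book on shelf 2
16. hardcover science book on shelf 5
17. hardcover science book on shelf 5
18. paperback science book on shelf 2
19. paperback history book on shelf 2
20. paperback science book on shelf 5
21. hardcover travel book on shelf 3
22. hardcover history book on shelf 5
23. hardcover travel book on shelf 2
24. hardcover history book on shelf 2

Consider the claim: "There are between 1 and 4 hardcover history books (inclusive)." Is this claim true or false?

True

hardcover history books: 3.
The claim requires 1 ≤ 3 ≤ 4, which holds.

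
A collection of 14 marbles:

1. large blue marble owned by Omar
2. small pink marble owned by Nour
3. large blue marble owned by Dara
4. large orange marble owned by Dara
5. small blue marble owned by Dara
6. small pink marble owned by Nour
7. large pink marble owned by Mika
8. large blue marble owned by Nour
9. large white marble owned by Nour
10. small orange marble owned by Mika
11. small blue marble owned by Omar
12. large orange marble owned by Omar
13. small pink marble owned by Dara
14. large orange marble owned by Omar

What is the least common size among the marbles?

small

Counts by size: large 8, small 6.
The minimum is 6, held uniquely by small.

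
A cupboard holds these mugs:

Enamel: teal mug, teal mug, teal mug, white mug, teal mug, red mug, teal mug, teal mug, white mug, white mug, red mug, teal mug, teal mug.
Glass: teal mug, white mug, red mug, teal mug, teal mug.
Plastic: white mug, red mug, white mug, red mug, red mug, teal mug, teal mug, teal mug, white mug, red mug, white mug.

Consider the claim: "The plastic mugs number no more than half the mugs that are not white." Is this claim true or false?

False

There are 11 plastic mugs.
There are 21 mugs that are not white.
The claim requires 2 × 11 = 22 ≤ 21, which does not hold.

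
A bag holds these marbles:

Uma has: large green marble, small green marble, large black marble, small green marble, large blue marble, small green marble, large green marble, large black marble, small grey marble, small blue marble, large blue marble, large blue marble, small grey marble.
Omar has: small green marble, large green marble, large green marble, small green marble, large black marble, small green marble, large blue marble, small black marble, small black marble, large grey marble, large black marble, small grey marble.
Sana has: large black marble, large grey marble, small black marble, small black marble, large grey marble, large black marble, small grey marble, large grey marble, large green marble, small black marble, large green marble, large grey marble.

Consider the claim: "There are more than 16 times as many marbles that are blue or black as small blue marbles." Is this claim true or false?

marbles that are blue or black: 16.
small blue marbles: 1.
The claim requires 16 > 16 × 1 = 16, which does not hold.

False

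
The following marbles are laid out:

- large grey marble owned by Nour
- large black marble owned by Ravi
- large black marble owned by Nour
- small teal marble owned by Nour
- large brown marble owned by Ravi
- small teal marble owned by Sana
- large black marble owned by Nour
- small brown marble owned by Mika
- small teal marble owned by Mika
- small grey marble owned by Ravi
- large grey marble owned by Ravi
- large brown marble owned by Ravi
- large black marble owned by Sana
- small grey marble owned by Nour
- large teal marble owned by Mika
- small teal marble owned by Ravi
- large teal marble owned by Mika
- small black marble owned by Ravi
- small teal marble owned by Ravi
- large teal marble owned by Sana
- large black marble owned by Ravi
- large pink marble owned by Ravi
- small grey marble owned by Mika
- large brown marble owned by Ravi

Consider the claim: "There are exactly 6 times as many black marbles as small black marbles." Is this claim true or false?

There are 6 black marbles.
There is 1 small black marble.
The claim requires 6 = 6 × 1 = 6, which holds.

True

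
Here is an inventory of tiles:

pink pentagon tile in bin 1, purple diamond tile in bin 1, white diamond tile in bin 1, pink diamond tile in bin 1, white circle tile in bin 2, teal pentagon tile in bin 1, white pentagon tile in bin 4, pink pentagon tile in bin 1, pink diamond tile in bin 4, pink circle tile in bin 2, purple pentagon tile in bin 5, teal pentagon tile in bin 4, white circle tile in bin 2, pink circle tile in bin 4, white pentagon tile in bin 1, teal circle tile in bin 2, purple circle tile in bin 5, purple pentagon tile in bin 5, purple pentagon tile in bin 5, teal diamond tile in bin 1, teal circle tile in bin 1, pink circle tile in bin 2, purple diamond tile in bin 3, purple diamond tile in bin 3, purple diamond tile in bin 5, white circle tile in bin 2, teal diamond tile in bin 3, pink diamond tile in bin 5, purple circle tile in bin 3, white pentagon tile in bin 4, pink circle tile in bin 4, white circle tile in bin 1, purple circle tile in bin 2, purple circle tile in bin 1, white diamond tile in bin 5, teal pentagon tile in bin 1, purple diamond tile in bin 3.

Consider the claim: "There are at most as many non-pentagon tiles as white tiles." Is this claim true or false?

False

There are 26 non-pentagon tiles.
There are 9 white tiles.
The claim requires 26 ≤ 9, which does not hold.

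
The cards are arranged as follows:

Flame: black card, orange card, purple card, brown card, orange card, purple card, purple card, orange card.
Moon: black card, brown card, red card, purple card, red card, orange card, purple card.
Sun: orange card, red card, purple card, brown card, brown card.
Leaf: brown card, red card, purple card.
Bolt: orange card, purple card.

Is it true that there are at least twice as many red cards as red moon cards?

|red cards| = 4.
|red moon cards| = 2.
The claim requires 4 ≥ 2 × 2 = 4, which holds.

True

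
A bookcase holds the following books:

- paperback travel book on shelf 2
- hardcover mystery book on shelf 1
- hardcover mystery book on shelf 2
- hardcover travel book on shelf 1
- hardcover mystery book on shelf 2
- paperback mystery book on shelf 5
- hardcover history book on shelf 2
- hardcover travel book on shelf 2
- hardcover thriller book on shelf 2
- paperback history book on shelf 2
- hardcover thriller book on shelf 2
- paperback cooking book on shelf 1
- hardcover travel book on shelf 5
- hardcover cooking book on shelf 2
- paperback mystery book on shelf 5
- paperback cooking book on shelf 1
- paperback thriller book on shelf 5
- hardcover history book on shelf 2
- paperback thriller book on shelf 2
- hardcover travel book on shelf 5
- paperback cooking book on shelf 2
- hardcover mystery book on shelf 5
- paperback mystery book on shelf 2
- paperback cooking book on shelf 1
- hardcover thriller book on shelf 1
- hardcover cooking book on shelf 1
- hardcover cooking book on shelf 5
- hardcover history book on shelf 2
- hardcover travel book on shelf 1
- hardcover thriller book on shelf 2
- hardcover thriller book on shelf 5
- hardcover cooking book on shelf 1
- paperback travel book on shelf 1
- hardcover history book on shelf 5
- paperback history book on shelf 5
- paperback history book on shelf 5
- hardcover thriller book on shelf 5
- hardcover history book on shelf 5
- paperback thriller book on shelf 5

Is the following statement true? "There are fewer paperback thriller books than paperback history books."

|paperback thriller books| = 3.
|paperback history books| = 3.
The claim requires 3 < 3, which does not hold.

False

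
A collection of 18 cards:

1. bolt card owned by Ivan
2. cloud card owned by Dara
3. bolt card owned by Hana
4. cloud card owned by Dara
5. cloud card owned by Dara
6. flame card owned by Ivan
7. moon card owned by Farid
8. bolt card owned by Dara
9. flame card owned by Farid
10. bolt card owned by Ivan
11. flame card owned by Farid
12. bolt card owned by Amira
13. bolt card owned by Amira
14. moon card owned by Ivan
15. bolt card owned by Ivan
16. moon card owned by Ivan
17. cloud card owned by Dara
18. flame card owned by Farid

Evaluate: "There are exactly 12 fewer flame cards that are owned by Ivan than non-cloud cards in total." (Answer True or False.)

False

Count of flame cards owned by Ivan: 1.
There are 14 non-cloud cards.
The claim requires 14 − 1 (= 13) to equal 12, which does not hold.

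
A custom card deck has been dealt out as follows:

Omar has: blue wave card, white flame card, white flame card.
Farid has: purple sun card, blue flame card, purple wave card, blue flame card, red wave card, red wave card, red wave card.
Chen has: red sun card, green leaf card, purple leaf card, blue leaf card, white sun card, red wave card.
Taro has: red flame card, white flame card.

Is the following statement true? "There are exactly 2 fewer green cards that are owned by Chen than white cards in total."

Count of green cards owned by Chen: 1.
There are 4 white cards.
The claim requires 4 − 1 (= 3) to equal 2, which does not hold.

False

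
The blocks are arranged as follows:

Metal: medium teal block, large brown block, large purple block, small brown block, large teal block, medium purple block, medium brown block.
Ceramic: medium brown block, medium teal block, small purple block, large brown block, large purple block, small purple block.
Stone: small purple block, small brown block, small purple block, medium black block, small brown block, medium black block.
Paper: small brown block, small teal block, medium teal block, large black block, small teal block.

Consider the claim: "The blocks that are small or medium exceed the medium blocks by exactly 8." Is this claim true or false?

False

|blocks that are small or medium| = 18.
|medium blocks| = 8.
The claim requires 18 − 8 (= 10) to equal 8, which does not hold.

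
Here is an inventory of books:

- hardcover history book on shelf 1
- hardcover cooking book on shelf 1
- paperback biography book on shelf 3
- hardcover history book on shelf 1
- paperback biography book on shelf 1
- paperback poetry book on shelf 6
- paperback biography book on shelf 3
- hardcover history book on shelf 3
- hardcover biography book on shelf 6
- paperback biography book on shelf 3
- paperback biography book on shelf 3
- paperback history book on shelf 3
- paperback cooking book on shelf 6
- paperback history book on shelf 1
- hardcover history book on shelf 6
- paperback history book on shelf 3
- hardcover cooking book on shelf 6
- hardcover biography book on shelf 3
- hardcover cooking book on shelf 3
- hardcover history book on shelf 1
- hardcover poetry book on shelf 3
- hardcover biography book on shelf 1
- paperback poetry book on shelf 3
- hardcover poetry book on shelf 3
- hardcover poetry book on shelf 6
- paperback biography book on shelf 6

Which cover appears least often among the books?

paperback

Counts by cover: hardcover 14, paperback 12.
The minimum is 12, held uniquely by paperback.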